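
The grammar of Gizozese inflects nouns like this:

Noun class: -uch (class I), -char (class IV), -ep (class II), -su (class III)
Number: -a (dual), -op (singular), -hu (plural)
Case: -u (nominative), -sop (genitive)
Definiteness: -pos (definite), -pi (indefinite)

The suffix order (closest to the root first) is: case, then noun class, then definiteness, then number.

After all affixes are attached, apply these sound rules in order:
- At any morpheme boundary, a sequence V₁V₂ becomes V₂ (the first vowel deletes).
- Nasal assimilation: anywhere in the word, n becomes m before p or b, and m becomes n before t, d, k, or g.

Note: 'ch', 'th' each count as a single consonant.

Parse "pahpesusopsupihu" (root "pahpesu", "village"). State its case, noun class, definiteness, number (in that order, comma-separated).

genitive, class III, indefinite, plural

Segment: pahpesu-sop-su-pi-hu.
case: -sop → genitive.
noun class: -su → class III.
definiteness: -pi → indefinite.
number: -hu → plural.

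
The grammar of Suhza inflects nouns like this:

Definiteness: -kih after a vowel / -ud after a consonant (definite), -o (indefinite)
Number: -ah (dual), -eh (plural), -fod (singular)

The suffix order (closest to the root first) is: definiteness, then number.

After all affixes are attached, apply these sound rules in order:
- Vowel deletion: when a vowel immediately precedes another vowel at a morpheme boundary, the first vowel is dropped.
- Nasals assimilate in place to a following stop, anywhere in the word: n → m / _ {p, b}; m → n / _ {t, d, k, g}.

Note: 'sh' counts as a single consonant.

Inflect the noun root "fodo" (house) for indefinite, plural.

Attach definiteness indefinite -o → fodoo.
Attach number plural -eh → fodooeh.
Apply vowel deletion: fodooeh → fodeh.
Nasal assimilation: no change.

fodeh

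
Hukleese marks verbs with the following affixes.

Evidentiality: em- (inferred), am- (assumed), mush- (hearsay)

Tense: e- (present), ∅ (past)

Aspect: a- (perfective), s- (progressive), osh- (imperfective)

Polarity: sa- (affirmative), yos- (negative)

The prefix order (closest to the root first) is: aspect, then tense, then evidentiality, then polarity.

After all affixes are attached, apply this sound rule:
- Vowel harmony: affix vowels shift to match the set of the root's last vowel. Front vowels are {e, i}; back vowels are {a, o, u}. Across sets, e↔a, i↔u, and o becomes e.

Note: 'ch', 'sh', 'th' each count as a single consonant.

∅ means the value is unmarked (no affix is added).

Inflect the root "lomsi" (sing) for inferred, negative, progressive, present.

yesemeslomsi

Attach aspect progressive s- → slomsi.
Attach tense present e- → eslomsi.
Attach evidentiality inferred em- → emeslomsi.
Attach polarity negative yos- → yosemeslomsi.
Apply vowel harmony: yosemeslomsi → yesemeslomsi.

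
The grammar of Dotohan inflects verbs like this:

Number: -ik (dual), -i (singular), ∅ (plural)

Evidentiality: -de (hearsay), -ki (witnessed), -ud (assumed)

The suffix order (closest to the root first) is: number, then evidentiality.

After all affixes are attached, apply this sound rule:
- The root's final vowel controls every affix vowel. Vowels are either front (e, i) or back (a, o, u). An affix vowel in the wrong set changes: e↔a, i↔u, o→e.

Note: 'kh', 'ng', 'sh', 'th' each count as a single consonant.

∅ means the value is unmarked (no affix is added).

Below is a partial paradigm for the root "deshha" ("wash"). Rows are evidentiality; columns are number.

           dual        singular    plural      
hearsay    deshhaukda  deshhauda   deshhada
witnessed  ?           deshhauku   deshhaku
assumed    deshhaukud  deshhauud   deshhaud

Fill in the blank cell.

deshhaukku

Attach number dual -ik → deshhaik.
Attach evidentiality witnessed -ki → deshhaikki.
Apply vowel harmony: deshhaikki → deshhaukku.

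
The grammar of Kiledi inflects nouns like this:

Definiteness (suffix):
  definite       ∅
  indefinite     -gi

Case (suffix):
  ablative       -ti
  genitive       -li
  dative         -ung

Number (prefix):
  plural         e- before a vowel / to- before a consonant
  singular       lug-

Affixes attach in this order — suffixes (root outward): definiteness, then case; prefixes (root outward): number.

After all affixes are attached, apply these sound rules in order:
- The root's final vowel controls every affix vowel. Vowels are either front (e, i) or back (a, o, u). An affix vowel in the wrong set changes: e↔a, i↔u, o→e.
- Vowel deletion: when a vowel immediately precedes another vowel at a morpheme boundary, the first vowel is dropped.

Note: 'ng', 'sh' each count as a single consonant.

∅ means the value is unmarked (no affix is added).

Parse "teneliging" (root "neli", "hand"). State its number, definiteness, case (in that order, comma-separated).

plural, indefinite, dative

Segment: to-neli-gi-ung.
number: e/to- → plural.
definiteness: -gi → indefinite.
case: -ung → dative.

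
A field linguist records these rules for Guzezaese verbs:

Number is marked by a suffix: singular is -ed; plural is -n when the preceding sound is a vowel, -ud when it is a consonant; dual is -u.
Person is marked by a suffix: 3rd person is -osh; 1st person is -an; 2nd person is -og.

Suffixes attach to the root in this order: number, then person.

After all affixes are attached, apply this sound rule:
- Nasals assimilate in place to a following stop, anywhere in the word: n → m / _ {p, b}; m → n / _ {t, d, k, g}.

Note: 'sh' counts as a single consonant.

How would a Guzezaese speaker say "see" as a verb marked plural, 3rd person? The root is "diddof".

diddofudosh

Attach number plural -ud (after consonant 'f') → diddofud.
Attach person 3rd person -osh → diddofudosh.
Nasal assimilation: no change.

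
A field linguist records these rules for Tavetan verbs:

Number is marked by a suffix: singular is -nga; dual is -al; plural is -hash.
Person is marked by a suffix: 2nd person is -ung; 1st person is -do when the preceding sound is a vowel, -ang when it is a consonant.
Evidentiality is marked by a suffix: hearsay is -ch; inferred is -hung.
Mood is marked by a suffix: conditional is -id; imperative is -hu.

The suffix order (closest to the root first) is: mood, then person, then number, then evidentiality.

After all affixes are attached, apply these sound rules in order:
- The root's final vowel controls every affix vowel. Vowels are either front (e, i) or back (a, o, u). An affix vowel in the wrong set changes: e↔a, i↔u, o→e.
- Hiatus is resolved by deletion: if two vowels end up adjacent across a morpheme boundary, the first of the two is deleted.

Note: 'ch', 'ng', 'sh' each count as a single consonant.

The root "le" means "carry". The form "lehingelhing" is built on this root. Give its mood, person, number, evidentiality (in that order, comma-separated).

Segment: le-hu-ung-al-hung.
mood: -hu → imperative.
person: -ung → 2nd person.
number: -al → dual.
evidentiality: -hung → inferred.

imperative, 2nd person, dual, inferred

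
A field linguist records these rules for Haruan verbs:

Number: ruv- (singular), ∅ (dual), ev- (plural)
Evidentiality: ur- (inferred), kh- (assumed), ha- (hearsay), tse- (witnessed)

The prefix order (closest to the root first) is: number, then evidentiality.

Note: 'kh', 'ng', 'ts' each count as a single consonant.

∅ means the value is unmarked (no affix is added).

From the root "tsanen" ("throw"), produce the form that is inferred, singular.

Attach number singular ruv- → ruvtsanen.
Attach evidentiality inferred ur- → urruvtsanen.

urruvtsanen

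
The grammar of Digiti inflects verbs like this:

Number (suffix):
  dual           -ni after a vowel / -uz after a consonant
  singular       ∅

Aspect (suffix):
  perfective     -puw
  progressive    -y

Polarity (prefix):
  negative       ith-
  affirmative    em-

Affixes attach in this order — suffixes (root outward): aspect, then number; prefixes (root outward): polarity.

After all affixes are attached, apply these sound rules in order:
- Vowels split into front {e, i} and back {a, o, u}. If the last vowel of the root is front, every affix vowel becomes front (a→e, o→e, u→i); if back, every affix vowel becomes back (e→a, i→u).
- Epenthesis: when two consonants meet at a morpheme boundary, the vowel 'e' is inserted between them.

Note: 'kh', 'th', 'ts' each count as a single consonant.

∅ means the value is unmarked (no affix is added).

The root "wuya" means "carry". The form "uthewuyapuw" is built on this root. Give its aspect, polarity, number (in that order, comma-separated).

perfective, negative, singular

Segment: ith-wuya-puw.
aspect: -puw → perfective.
polarity: ith- → negative.
number: ∅ → singular.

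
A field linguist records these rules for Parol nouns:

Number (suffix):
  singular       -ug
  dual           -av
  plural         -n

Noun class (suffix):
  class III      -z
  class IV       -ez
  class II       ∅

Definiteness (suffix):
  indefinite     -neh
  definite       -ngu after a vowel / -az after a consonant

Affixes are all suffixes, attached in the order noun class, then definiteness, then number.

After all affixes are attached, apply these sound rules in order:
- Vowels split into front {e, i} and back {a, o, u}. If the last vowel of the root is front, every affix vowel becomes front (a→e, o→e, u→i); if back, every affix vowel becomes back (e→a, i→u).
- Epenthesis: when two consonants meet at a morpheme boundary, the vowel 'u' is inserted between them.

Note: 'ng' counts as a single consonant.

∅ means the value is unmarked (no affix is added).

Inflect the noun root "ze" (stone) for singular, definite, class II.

noun class = class II: zero marking, form stays ze.
Attach definiteness definite -ngu (after vowel 'e') → zengu.
Attach number singular -ug → zenguug.
Apply vowel harmony: zenguug → zengiig.
Epenthesis: no change.

zengiig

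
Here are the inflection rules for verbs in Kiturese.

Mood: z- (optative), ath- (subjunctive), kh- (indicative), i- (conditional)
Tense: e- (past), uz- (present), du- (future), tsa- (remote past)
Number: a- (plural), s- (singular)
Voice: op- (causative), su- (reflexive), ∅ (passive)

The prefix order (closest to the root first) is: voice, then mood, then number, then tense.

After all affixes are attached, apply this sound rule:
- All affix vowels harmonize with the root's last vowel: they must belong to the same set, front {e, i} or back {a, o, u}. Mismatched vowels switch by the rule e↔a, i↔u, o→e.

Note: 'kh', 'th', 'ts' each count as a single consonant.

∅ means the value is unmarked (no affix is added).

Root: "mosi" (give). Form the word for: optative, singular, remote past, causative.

tseszepmosi

Attach voice causative op- → opmosi.
Attach mood optative z- → zopmosi.
Attach number singular s- → szopmosi.
Attach tense remote past tsa- → tsaszopmosi.
Apply vowel harmony: tsaszopmosi → tseszepmosi.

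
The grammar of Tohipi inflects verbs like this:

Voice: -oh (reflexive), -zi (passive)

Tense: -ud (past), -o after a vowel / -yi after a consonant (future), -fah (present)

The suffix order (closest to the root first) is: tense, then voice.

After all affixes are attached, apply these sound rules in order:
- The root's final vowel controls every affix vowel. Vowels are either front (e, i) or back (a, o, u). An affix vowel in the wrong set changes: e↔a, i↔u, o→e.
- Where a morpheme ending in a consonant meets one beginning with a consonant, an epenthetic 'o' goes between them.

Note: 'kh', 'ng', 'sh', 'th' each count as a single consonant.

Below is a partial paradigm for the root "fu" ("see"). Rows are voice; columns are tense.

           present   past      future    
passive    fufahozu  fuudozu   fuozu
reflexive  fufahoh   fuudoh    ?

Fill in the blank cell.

fuooh

Attach tense future -o (after vowel 'u') → fuo.
Attach voice reflexive -oh → fuooh.
Vowel harmony: no change.
Epenthesis: no change.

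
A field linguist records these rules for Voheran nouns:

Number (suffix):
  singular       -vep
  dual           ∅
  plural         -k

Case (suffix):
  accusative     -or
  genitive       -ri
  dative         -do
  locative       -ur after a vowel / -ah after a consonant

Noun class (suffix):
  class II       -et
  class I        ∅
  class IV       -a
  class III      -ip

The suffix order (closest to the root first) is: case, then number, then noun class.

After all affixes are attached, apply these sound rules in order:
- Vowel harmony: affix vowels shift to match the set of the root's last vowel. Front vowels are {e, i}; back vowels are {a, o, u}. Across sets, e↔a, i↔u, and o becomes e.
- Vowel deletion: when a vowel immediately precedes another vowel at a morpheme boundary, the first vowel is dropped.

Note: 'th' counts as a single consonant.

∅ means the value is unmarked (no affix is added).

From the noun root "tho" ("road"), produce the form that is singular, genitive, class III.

thoruvapup

Attach case genitive -ri → thori.
Attach number singular -vep → thorivep.
Attach noun class class III -ip → thorivepip.
Apply vowel harmony: thorivepip → thoruvapup.
Vowel deletion: no change.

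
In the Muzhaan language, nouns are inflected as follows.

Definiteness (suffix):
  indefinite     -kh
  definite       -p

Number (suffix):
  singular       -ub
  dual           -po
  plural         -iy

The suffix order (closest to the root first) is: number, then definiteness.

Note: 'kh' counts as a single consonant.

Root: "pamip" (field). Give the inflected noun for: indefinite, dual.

Attach number dual -po → pamippo.
Attach definiteness indefinite -kh → pamippokh.

pamippokh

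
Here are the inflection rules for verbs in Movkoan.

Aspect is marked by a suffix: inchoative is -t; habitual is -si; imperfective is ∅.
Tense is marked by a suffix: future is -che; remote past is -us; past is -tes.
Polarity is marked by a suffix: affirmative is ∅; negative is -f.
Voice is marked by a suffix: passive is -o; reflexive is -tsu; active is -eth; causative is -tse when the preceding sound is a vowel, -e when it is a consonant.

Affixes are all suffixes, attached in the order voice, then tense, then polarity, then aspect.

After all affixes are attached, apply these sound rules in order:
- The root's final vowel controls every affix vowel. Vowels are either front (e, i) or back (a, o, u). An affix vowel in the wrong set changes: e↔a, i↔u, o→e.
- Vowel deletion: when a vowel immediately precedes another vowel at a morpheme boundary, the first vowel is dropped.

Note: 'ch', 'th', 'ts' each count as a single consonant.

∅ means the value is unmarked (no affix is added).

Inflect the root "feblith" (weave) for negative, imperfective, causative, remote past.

Attach voice causative -e (after consonant 'th') → feblithe.
Attach tense remote past -us → feblitheus.
Attach polarity negative -f → feblitheusf.
aspect = imperfective: zero marking, form stays feblitheusf.
Apply vowel harmony: feblitheusf → feblitheisf.
Apply vowel deletion: feblitheisf → feblithisf.

feblithisf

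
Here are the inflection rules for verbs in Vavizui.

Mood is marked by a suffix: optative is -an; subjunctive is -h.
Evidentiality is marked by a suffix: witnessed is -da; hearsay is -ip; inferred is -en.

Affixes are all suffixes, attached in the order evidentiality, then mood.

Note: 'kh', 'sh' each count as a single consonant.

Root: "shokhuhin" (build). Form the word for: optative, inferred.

Attach evidentiality inferred -en → shokhuhinen.
Attach mood optative -an → shokhuhinenan.

shokhuhinenan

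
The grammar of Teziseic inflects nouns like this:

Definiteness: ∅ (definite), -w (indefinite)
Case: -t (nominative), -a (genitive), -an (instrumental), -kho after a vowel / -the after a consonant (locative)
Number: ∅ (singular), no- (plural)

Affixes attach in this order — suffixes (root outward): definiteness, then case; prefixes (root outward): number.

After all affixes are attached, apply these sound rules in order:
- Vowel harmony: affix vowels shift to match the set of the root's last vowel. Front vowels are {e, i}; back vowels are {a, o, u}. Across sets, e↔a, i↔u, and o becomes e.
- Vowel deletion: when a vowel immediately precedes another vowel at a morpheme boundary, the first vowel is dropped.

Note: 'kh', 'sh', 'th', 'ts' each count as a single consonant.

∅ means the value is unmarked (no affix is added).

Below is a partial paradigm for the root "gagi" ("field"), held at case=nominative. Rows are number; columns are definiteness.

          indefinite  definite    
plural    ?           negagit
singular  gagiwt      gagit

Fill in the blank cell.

negagiwt

Attach definiteness indefinite -w → gagiw.
Attach case nominative -t → gagiwt.
Attach number plural no- → nogagiwt.
Apply vowel harmony: nogagiwt → negagiwt.
Vowel deletion: no change.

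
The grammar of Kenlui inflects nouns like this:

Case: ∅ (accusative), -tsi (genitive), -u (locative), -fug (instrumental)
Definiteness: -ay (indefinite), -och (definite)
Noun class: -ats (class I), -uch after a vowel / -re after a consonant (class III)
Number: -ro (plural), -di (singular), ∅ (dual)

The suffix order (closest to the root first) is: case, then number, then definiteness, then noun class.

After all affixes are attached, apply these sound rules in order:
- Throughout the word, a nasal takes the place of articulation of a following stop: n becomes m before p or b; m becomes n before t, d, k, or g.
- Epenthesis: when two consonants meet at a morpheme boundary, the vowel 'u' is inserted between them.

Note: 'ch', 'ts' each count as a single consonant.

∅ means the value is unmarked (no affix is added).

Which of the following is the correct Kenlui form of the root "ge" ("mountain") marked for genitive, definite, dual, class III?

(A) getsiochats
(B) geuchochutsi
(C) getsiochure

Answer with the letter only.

Attach case genitive -tsi → getsi.
number = dual: zero marking, form stays getsi.
Attach definiteness definite -och → getsioch.
Attach noun class class III -re (after consonant 'ch') → getsiochre.
Nasal assimilation: no change.
Apply epenthesis: getsiochre → getsiochure.
So the correct form is getsiochure, option (C).
(B) geuchochutsi is wrong: it has the affixes in the wrong order.
(A) getsiochats is wrong: it uses class I instead of class III for noun class.

C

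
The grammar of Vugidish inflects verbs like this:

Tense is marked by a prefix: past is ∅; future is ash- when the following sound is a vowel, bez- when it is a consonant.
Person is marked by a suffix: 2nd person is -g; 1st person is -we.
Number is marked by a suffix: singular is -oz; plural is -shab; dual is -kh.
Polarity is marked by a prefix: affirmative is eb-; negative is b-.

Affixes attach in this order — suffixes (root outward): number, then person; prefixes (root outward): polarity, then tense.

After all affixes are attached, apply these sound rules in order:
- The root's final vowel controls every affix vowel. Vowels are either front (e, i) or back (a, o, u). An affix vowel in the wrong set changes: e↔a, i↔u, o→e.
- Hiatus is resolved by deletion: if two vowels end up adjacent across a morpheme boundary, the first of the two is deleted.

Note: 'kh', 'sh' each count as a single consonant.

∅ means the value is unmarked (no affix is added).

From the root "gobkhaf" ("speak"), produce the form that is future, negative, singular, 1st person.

bazbgobkhafozwa

Attach polarity negative b- → bgobkhaf.
Attach tense future bez- (before consonant 'b') → bezbgobkhaf.
Attach number singular -oz → bezbgobkhafoz.
Attach person 1st person -we → bezbgobkhafozwe.
Apply vowel harmony: bezbgobkhafozwe → bazbgobkhafozwa.
Vowel deletion: no change.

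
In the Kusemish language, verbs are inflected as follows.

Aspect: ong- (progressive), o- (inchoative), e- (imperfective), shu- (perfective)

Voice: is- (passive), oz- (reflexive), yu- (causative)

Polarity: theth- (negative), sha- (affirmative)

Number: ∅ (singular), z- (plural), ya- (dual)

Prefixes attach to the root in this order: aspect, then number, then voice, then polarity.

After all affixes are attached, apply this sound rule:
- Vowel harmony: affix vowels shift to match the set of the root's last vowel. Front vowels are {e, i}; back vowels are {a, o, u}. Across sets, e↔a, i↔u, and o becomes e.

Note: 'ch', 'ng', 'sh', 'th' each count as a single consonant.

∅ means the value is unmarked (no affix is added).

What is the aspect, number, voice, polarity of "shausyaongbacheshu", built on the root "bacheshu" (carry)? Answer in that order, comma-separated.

progressive, dual, passive, affirmative

Segment: sha-is-ya-ong-bacheshu.
aspect: ong- → progressive.
number: ya- → dual.
voice: is- → passive.
polarity: sha- → affirmative.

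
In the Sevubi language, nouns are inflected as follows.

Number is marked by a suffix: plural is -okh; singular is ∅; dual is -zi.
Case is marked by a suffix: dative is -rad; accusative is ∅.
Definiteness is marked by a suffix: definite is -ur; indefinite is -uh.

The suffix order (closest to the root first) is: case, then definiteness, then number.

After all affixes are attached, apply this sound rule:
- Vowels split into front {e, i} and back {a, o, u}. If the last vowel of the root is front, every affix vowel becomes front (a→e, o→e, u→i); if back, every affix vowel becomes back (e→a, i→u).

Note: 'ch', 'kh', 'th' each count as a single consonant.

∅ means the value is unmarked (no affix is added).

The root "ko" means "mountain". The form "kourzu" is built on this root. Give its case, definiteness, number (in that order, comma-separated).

Segment: ko-ur-zi.
case: ∅ → accusative.
definiteness: -ur → definite.
number: -zi → dual.

accusative, definite, dual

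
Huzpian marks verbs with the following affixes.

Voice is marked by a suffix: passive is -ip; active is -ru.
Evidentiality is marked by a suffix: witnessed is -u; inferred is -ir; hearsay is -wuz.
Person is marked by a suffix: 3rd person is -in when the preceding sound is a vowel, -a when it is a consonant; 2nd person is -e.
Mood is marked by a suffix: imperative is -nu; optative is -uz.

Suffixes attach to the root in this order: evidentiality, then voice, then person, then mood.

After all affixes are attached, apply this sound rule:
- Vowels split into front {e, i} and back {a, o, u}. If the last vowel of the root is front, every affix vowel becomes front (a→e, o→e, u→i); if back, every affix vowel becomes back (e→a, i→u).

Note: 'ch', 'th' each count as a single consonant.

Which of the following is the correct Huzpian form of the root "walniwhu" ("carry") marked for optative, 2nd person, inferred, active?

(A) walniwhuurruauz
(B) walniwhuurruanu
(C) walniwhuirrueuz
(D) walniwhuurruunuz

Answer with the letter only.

Attach evidentiality inferred -ir → walniwhuir.
Attach voice active -ru → walniwhuirru.
Attach person 2nd person -e → walniwhuirrue.
Attach mood optative -uz → walniwhuirrueuz.
Apply vowel harmony: walniwhuirrueuz → walniwhuurruauz.
So the correct form is walniwhuurruauz, option (A).
(D) walniwhuurruunuz is wrong: it uses 3rd person instead of 2nd person for person.
(C) walniwhuirrueuz is wrong: it fails to apply the sound rule(s).
(B) walniwhuurruanu is wrong: it uses imperative instead of optative for mood.

A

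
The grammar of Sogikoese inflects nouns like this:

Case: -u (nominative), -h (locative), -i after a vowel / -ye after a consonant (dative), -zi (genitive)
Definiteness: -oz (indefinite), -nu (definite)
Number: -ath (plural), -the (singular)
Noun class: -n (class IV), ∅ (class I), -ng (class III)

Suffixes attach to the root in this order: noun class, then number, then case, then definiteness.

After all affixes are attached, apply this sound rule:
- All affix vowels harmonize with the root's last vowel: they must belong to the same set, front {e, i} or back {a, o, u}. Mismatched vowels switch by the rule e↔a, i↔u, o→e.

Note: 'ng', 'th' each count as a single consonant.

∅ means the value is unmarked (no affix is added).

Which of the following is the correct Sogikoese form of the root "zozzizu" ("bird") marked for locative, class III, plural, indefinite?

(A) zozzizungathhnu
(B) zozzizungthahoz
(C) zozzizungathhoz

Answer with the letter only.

Attach noun class class III -ng → zozzizung.
Attach number plural -ath → zozzizungath.
Attach case locative -h → zozzizungathh.
Attach definiteness indefinite -oz → zozzizungathhoz.
Vowel harmony: no change.
So the correct form is zozzizungathhoz, option (C).
(A) zozzizungathhnu is wrong: it uses definite instead of indefinite for definiteness.
(B) zozzizungthahoz is wrong: it uses singular instead of plural for number.

C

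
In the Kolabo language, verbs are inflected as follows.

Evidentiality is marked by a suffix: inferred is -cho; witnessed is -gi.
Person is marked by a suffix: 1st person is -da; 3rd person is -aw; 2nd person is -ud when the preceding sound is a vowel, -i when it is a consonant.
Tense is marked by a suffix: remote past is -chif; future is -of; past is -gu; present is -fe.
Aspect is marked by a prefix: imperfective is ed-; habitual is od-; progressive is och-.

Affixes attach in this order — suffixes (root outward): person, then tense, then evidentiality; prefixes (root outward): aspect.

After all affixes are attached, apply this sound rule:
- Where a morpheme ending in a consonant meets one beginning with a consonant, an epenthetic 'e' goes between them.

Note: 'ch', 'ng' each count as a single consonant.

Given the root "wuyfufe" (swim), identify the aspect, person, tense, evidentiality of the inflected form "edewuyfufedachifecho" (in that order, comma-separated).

Segment: ed-wuyfufe-da-chif-cho.
aspect: ed- → imperfective.
person: -da → 1st person.
tense: -chif → remote past.
evidentiality: -cho → inferred.

imperfective, 1st person, remote past, inferred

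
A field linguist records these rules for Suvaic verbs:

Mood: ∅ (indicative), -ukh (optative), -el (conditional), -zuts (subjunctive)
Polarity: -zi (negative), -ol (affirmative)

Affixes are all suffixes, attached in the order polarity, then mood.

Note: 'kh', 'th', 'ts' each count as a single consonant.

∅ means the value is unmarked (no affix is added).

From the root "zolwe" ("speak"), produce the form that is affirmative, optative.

Attach polarity affirmative -ol → zolweol.
Attach mood optative -ukh → zolweolukh.

zolweolukh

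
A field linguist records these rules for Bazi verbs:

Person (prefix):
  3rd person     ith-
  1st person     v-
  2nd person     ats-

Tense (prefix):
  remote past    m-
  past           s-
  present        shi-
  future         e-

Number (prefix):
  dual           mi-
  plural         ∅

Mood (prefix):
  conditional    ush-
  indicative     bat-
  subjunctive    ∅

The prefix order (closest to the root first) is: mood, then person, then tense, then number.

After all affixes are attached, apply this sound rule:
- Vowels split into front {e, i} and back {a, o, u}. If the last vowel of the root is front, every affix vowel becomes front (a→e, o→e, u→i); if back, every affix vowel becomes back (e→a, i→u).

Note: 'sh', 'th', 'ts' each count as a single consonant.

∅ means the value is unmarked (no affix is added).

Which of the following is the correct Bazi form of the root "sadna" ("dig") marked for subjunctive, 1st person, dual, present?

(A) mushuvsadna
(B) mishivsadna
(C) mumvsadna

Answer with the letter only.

A

mood = subjunctive: zero marking, form stays sadna.
Attach person 1st person v- → vsadna.
Attach tense present shi- → shivsadna.
Attach number dual mi- → mishivsadna.
Apply vowel harmony: mishivsadna → mushuvsadna.
So the correct form is mushuvsadna, option (A).
(B) mishivsadna is wrong: it fails to apply the sound rule(s).
(C) mumvsadna is wrong: it uses remote past instead of present for tense.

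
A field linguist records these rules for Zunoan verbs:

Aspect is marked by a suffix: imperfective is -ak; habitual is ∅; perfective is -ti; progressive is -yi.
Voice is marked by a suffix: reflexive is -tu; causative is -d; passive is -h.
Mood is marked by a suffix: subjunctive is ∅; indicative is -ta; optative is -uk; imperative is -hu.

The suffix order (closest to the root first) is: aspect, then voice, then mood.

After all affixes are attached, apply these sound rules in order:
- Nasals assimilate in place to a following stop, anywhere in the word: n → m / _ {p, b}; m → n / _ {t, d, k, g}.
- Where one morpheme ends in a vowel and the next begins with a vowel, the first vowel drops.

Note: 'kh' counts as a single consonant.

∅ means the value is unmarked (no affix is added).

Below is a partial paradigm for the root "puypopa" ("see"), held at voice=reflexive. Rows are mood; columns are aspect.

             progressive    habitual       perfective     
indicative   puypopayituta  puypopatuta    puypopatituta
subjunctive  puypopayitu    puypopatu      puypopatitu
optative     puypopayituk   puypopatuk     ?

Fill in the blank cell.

puypopatituk

Attach aspect perfective -ti → puypopati.
Attach voice reflexive -tu → puypopatitu.
Attach mood optative -uk → puypopatituuk.
Nasal assimilation: no change.
Apply vowel deletion: puypopatituuk → puypopatituk.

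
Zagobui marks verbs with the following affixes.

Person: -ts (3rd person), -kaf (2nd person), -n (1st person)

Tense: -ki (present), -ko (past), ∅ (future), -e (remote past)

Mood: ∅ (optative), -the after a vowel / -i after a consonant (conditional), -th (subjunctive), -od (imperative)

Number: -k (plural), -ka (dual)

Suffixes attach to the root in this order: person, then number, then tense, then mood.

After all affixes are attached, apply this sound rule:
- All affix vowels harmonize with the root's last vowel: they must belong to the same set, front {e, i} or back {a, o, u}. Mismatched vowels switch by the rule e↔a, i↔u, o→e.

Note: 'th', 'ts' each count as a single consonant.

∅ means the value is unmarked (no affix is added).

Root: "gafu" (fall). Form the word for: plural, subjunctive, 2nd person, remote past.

gafukafkath

Attach person 2nd person -kaf → gafukaf.
Attach number plural -k → gafukafk.
Attach tense remote past -e → gafukafke.
Attach mood subjunctive -th → gafukafketh.
Apply vowel harmony: gafukafketh → gafukafkath.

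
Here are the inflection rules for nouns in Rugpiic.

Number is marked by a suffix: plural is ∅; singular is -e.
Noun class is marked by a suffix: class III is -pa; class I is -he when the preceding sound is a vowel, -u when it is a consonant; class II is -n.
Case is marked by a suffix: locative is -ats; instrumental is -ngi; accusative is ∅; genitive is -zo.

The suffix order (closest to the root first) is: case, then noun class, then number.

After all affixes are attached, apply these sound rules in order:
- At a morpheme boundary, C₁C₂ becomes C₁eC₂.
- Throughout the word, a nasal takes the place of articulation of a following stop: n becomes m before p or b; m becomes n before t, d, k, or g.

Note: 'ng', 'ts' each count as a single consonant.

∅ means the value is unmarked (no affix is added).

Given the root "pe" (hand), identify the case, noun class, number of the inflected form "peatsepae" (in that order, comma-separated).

locative, class III, singular

Segment: pe-ats-pa-e.
case: -ats → locative.
noun class: -pa → class III.
number: -e → singular.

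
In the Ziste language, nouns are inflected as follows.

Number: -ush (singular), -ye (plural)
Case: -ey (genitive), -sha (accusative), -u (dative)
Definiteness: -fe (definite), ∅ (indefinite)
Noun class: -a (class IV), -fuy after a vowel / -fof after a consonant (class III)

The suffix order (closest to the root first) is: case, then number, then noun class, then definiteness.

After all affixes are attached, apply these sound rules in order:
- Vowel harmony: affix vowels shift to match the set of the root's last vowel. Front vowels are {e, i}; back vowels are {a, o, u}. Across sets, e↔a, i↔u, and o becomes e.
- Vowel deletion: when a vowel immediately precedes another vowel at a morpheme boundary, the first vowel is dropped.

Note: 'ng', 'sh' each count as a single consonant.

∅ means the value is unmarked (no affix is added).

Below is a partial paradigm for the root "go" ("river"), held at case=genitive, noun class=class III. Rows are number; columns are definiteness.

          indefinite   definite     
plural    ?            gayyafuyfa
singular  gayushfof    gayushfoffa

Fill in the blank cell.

Attach case genitive -ey → goey.
Attach number plural -ye → goeyye.
Attach noun class class III -fuy (after vowel 'e') → goeyyefuy.
definiteness = indefinite: zero marking, form stays goeyyefuy.
Apply vowel harmony: goeyyefuy → goayyafuy.
Apply vowel deletion: goayyafuy → gayyafuy.

gayyafuy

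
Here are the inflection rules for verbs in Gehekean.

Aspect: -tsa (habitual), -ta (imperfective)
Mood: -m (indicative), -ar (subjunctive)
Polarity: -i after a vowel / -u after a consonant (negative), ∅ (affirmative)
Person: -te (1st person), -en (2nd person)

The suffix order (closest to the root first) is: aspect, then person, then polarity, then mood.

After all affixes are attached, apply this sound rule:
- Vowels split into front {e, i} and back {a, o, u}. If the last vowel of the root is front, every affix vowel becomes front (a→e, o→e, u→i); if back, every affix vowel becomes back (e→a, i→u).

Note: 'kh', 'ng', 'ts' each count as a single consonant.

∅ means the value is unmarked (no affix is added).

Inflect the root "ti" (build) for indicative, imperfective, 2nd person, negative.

Attach aspect imperfective -ta → tita.
Attach person 2nd person -en → titaen.
Attach polarity negative -u (after consonant 'n') → titaenu.
Attach mood indicative -m → titaenum.
Apply vowel harmony: titaenum → titeenim.

titeenim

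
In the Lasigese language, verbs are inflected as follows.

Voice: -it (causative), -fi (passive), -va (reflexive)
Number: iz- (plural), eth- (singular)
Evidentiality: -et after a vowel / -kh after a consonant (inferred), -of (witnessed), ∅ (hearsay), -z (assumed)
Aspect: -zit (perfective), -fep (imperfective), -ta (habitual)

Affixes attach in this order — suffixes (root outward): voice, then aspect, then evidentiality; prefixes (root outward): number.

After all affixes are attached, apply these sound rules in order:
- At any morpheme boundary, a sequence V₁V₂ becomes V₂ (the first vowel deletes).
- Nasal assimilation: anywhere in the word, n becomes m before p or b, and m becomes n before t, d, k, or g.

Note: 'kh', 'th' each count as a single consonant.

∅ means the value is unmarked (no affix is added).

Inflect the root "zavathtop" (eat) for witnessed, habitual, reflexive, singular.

ethzavathtopvatof

Attach number singular eth- → ethzavathtop.
Attach voice reflexive -va → ethzavathtopva.
Attach aspect habitual -ta → ethzavathtopvata.
Attach evidentiality witnessed -of → ethzavathtopvataof.
Apply vowel deletion: ethzavathtopvataof → ethzavathtopvatof.
Nasal assimilation: no change.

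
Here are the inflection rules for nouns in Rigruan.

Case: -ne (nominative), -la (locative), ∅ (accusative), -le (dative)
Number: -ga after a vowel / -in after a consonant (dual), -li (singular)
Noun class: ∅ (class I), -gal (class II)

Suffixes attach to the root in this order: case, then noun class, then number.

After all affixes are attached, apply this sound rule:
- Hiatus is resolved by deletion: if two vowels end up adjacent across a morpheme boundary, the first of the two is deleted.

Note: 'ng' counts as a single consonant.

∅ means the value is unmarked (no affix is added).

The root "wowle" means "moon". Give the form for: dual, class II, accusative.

case = accusative: zero marking, form stays wowle.
Attach noun class class II -gal → wowlegal.
Attach number dual -in (after consonant 'l') → wowlegalin.
Vowel deletion: no change.

wowlegalin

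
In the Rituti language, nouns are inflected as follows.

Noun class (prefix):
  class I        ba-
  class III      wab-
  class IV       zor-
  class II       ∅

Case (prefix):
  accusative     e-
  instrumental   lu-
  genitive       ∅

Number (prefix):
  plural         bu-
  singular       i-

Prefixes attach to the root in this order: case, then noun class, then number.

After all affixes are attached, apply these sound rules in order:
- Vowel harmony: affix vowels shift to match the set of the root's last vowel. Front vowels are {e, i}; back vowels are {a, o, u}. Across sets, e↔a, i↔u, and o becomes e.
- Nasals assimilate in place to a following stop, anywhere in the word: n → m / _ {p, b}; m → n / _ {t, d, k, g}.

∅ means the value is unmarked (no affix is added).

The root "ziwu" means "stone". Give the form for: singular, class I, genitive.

ubaziwu

case = genitive: zero marking, form stays ziwu.
Attach noun class class I ba- → baziwu.
Attach number singular i- → ibaziwu.
Apply vowel harmony: ibaziwu → ubaziwu.
Nasal assimilation: no change.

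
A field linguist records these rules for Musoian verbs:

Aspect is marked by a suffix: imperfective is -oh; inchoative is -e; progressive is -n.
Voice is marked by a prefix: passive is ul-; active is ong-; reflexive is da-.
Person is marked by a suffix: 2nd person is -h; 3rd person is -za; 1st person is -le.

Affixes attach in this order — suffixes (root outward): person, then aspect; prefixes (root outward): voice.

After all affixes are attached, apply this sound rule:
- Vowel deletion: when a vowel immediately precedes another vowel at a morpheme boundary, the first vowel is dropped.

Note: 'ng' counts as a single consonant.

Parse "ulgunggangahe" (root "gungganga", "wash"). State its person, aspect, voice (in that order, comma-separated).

Segment: ul-gungganga-h-e.
person: -h → 2nd person.
aspect: -e → inchoative.
voice: ul- → passive.

2nd person, inchoative, passive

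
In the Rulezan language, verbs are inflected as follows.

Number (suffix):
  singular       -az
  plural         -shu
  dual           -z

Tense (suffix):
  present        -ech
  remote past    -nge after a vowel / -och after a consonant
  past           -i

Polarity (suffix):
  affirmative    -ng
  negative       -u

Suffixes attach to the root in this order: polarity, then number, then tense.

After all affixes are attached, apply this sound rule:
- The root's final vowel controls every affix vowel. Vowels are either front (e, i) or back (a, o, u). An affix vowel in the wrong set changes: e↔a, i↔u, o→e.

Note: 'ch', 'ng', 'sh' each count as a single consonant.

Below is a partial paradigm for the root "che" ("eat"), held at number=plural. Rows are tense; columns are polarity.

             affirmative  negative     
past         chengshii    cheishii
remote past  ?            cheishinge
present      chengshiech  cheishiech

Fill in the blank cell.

chengshinge

Attach polarity affirmative -ng → cheng.
Attach number plural -shu → chengshu.
Attach tense remote past -nge (after vowel 'u') → chengshunge.
Apply vowel harmony: chengshunge → chengshinge.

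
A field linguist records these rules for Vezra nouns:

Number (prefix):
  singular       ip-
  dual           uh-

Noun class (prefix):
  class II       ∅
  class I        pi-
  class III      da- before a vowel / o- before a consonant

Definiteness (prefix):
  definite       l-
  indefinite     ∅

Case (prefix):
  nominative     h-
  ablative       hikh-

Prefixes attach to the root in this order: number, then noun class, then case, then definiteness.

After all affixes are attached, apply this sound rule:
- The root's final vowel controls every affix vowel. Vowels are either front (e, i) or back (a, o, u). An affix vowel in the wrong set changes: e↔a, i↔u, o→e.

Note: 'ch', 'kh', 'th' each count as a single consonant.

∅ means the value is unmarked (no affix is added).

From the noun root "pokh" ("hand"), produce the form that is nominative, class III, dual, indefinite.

hdauhpokh

Attach number dual uh- → uhpokh.
Attach noun class class III da- (before vowel 'u') → dauhpokh.
Attach case nominative h- → hdauhpokh.
definiteness = indefinite: zero marking, form stays hdauhpokh.
Vowel harmony: no change.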